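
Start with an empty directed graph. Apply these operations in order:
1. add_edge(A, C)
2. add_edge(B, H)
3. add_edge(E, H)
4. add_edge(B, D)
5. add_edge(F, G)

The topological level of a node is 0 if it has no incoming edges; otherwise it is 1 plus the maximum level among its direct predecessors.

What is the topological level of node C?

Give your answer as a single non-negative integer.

Op 1: add_edge(A, C). Edges now: 1
Op 2: add_edge(B, H). Edges now: 2
Op 3: add_edge(E, H). Edges now: 3
Op 4: add_edge(B, D). Edges now: 4
Op 5: add_edge(F, G). Edges now: 5
Compute levels (Kahn BFS):
  sources (in-degree 0): A, B, E, F
  process A: level=0
    A->C: in-degree(C)=0, level(C)=1, enqueue
  process B: level=0
    B->D: in-degree(D)=0, level(D)=1, enqueue
    B->H: in-degree(H)=1, level(H)>=1
  process E: level=0
    E->H: in-degree(H)=0, level(H)=1, enqueue
  process F: level=0
    F->G: in-degree(G)=0, level(G)=1, enqueue
  process C: level=1
  process D: level=1
  process H: level=1
  process G: level=1
All levels: A:0, B:0, C:1, D:1, E:0, F:0, G:1, H:1
level(C) = 1

Answer: 1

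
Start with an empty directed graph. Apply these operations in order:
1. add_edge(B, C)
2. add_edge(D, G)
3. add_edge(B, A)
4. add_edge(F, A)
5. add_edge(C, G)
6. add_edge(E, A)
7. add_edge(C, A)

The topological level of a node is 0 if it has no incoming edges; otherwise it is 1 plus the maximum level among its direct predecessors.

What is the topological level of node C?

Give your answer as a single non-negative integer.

Answer: 1

Derivation:
Op 1: add_edge(B, C). Edges now: 1
Op 2: add_edge(D, G). Edges now: 2
Op 3: add_edge(B, A). Edges now: 3
Op 4: add_edge(F, A). Edges now: 4
Op 5: add_edge(C, G). Edges now: 5
Op 6: add_edge(E, A). Edges now: 6
Op 7: add_edge(C, A). Edges now: 7
Compute levels (Kahn BFS):
  sources (in-degree 0): B, D, E, F
  process B: level=0
    B->A: in-degree(A)=3, level(A)>=1
    B->C: in-degree(C)=0, level(C)=1, enqueue
  process D: level=0
    D->G: in-degree(G)=1, level(G)>=1
  process E: level=0
    E->A: in-degree(A)=2, level(A)>=1
  process F: level=0
    F->A: in-degree(A)=1, level(A)>=1
  process C: level=1
    C->A: in-degree(A)=0, level(A)=2, enqueue
    C->G: in-degree(G)=0, level(G)=2, enqueue
  process A: level=2
  process G: level=2
All levels: A:2, B:0, C:1, D:0, E:0, F:0, G:2
level(C) = 1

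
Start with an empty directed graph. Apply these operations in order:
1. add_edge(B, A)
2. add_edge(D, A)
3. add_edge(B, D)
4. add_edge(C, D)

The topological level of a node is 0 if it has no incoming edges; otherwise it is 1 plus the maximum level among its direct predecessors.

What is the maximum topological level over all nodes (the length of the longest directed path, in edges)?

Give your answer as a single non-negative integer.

Op 1: add_edge(B, A). Edges now: 1
Op 2: add_edge(D, A). Edges now: 2
Op 3: add_edge(B, D). Edges now: 3
Op 4: add_edge(C, D). Edges now: 4
Compute levels (Kahn BFS):
  sources (in-degree 0): B, C
  process B: level=0
    B->A: in-degree(A)=1, level(A)>=1
    B->D: in-degree(D)=1, level(D)>=1
  process C: level=0
    C->D: in-degree(D)=0, level(D)=1, enqueue
  process D: level=1
    D->A: in-degree(A)=0, level(A)=2, enqueue
  process A: level=2
All levels: A:2, B:0, C:0, D:1
max level = 2

Answer: 2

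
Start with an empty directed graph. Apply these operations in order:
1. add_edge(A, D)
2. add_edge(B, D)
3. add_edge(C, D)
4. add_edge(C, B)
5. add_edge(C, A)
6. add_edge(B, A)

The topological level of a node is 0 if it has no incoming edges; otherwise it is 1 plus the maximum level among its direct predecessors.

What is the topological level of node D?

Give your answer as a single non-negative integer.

Answer: 3

Derivation:
Op 1: add_edge(A, D). Edges now: 1
Op 2: add_edge(B, D). Edges now: 2
Op 3: add_edge(C, D). Edges now: 3
Op 4: add_edge(C, B). Edges now: 4
Op 5: add_edge(C, A). Edges now: 5
Op 6: add_edge(B, A). Edges now: 6
Compute levels (Kahn BFS):
  sources (in-degree 0): C
  process C: level=0
    C->A: in-degree(A)=1, level(A)>=1
    C->B: in-degree(B)=0, level(B)=1, enqueue
    C->D: in-degree(D)=2, level(D)>=1
  process B: level=1
    B->A: in-degree(A)=0, level(A)=2, enqueue
    B->D: in-degree(D)=1, level(D)>=2
  process A: level=2
    A->D: in-degree(D)=0, level(D)=3, enqueue
  process D: level=3
All levels: A:2, B:1, C:0, D:3
level(D) = 3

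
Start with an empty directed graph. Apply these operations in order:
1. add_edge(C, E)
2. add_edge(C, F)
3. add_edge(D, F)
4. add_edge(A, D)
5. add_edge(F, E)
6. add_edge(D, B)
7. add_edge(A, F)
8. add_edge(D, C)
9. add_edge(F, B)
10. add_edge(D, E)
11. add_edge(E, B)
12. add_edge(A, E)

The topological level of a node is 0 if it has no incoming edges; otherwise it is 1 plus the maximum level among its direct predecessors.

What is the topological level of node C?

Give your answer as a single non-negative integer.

Answer: 2

Derivation:
Op 1: add_edge(C, E). Edges now: 1
Op 2: add_edge(C, F). Edges now: 2
Op 3: add_edge(D, F). Edges now: 3
Op 4: add_edge(A, D). Edges now: 4
Op 5: add_edge(F, E). Edges now: 5
Op 6: add_edge(D, B). Edges now: 6
Op 7: add_edge(A, F). Edges now: 7
Op 8: add_edge(D, C). Edges now: 8
Op 9: add_edge(F, B). Edges now: 9
Op 10: add_edge(D, E). Edges now: 10
Op 11: add_edge(E, B). Edges now: 11
Op 12: add_edge(A, E). Edges now: 12
Compute levels (Kahn BFS):
  sources (in-degree 0): A
  process A: level=0
    A->D: in-degree(D)=0, level(D)=1, enqueue
    A->E: in-degree(E)=3, level(E)>=1
    A->F: in-degree(F)=2, level(F)>=1
  process D: level=1
    D->B: in-degree(B)=2, level(B)>=2
    D->C: in-degree(C)=0, level(C)=2, enqueue
    D->E: in-degree(E)=2, level(E)>=2
    D->F: in-degree(F)=1, level(F)>=2
  process C: level=2
    C->E: in-degree(E)=1, level(E)>=3
    C->F: in-degree(F)=0, level(F)=3, enqueue
  process F: level=3
    F->B: in-degree(B)=1, level(B)>=4
    F->E: in-degree(E)=0, level(E)=4, enqueue
  process E: level=4
    E->B: in-degree(B)=0, level(B)=5, enqueue
  process B: level=5
All levels: A:0, B:5, C:2, D:1, E:4, F:3
level(C) = 2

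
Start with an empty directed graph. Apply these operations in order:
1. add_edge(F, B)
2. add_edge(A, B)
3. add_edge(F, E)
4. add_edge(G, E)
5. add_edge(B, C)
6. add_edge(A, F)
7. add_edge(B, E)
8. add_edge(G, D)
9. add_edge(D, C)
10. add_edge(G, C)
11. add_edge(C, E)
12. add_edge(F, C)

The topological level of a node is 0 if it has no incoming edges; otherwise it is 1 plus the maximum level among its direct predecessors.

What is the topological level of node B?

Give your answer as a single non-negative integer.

Op 1: add_edge(F, B). Edges now: 1
Op 2: add_edge(A, B). Edges now: 2
Op 3: add_edge(F, E). Edges now: 3
Op 4: add_edge(G, E). Edges now: 4
Op 5: add_edge(B, C). Edges now: 5
Op 6: add_edge(A, F). Edges now: 6
Op 7: add_edge(B, E). Edges now: 7
Op 8: add_edge(G, D). Edges now: 8
Op 9: add_edge(D, C). Edges now: 9
Op 10: add_edge(G, C). Edges now: 10
Op 11: add_edge(C, E). Edges now: 11
Op 12: add_edge(F, C). Edges now: 12
Compute levels (Kahn BFS):
  sources (in-degree 0): A, G
  process A: level=0
    A->B: in-degree(B)=1, level(B)>=1
    A->F: in-degree(F)=0, level(F)=1, enqueue
  process G: level=0
    G->C: in-degree(C)=3, level(C)>=1
    G->D: in-degree(D)=0, level(D)=1, enqueue
    G->E: in-degree(E)=3, level(E)>=1
  process F: level=1
    F->B: in-degree(B)=0, level(B)=2, enqueue
    F->C: in-degree(C)=2, level(C)>=2
    F->E: in-degree(E)=2, level(E)>=2
  process D: level=1
    D->C: in-degree(C)=1, level(C)>=2
  process B: level=2
    B->C: in-degree(C)=0, level(C)=3, enqueue
    B->E: in-degree(E)=1, level(E)>=3
  process C: level=3
    C->E: in-degree(E)=0, level(E)=4, enqueue
  process E: level=4
All levels: A:0, B:2, C:3, D:1, E:4, F:1, G:0
level(B) = 2

Answer: 2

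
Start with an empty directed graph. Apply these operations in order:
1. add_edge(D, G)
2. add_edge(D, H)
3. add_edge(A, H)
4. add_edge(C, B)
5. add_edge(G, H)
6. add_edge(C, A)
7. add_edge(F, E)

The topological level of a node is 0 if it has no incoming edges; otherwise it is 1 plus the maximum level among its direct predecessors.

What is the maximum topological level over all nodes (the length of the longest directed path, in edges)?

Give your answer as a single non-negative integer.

Op 1: add_edge(D, G). Edges now: 1
Op 2: add_edge(D, H). Edges now: 2
Op 3: add_edge(A, H). Edges now: 3
Op 4: add_edge(C, B). Edges now: 4
Op 5: add_edge(G, H). Edges now: 5
Op 6: add_edge(C, A). Edges now: 6
Op 7: add_edge(F, E). Edges now: 7
Compute levels (Kahn BFS):
  sources (in-degree 0): C, D, F
  process C: level=0
    C->A: in-degree(A)=0, level(A)=1, enqueue
    C->B: in-degree(B)=0, level(B)=1, enqueue
  process D: level=0
    D->G: in-degree(G)=0, level(G)=1, enqueue
    D->H: in-degree(H)=2, level(H)>=1
  process F: level=0
    F->E: in-degree(E)=0, level(E)=1, enqueue
  process A: level=1
    A->H: in-degree(H)=1, level(H)>=2
  process B: level=1
  process G: level=1
    G->H: in-degree(H)=0, level(H)=2, enqueue
  process E: level=1
  process H: level=2
All levels: A:1, B:1, C:0, D:0, E:1, F:0, G:1, H:2
max level = 2

Answer: 2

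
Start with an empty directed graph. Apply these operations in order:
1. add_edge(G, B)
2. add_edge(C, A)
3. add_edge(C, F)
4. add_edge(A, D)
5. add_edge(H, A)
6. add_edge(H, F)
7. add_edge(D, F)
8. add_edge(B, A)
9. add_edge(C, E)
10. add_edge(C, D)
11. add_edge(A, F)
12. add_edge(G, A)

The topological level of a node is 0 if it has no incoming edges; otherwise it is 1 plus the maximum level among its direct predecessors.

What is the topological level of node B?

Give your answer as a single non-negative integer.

Answer: 1

Derivation:
Op 1: add_edge(G, B). Edges now: 1
Op 2: add_edge(C, A). Edges now: 2
Op 3: add_edge(C, F). Edges now: 3
Op 4: add_edge(A, D). Edges now: 4
Op 5: add_edge(H, A). Edges now: 5
Op 6: add_edge(H, F). Edges now: 6
Op 7: add_edge(D, F). Edges now: 7
Op 8: add_edge(B, A). Edges now: 8
Op 9: add_edge(C, E). Edges now: 9
Op 10: add_edge(C, D). Edges now: 10
Op 11: add_edge(A, F). Edges now: 11
Op 12: add_edge(G, A). Edges now: 12
Compute levels (Kahn BFS):
  sources (in-degree 0): C, G, H
  process C: level=0
    C->A: in-degree(A)=3, level(A)>=1
    C->D: in-degree(D)=1, level(D)>=1
    C->E: in-degree(E)=0, level(E)=1, enqueue
    C->F: in-degree(F)=3, level(F)>=1
  process G: level=0
    G->A: in-degree(A)=2, level(A)>=1
    G->B: in-degree(B)=0, level(B)=1, enqueue
  process H: level=0
    H->A: in-degree(A)=1, level(A)>=1
    H->F: in-degree(F)=2, level(F)>=1
  process E: level=1
  process B: level=1
    B->A: in-degree(A)=0, level(A)=2, enqueue
  process A: level=2
    A->D: in-degree(D)=0, level(D)=3, enqueue
    A->F: in-degree(F)=1, level(F)>=3
  process D: level=3
    D->F: in-degree(F)=0, level(F)=4, enqueue
  process F: level=4
All levels: A:2, B:1, C:0, D:3, E:1, F:4, G:0, H:0
level(B) = 1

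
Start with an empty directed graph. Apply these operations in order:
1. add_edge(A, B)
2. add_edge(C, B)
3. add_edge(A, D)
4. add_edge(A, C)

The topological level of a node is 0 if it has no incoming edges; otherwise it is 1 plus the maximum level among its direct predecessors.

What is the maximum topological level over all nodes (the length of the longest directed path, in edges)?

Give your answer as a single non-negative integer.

Answer: 2

Derivation:
Op 1: add_edge(A, B). Edges now: 1
Op 2: add_edge(C, B). Edges now: 2
Op 3: add_edge(A, D). Edges now: 3
Op 4: add_edge(A, C). Edges now: 4
Compute levels (Kahn BFS):
  sources (in-degree 0): A
  process A: level=0
    A->B: in-degree(B)=1, level(B)>=1
    A->C: in-degree(C)=0, level(C)=1, enqueue
    A->D: in-degree(D)=0, level(D)=1, enqueue
  process C: level=1
    C->B: in-degree(B)=0, level(B)=2, enqueue
  process D: level=1
  process B: level=2
All levels: A:0, B:2, C:1, D:1
max level = 2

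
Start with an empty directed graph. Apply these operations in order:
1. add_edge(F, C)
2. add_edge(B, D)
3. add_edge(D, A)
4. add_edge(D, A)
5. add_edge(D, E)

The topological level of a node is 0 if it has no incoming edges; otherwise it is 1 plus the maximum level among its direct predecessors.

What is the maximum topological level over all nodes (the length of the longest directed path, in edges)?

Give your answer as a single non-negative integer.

Answer: 2

Derivation:
Op 1: add_edge(F, C). Edges now: 1
Op 2: add_edge(B, D). Edges now: 2
Op 3: add_edge(D, A). Edges now: 3
Op 4: add_edge(D, A) (duplicate, no change). Edges now: 3
Op 5: add_edge(D, E). Edges now: 4
Compute levels (Kahn BFS):
  sources (in-degree 0): B, F
  process B: level=0
    B->D: in-degree(D)=0, level(D)=1, enqueue
  process F: level=0
    F->C: in-degree(C)=0, level(C)=1, enqueue
  process D: level=1
    D->A: in-degree(A)=0, level(A)=2, enqueue
    D->E: in-degree(E)=0, level(E)=2, enqueue
  process C: level=1
  process A: level=2
  process E: level=2
All levels: A:2, B:0, C:1, D:1, E:2, F:0
max level = 2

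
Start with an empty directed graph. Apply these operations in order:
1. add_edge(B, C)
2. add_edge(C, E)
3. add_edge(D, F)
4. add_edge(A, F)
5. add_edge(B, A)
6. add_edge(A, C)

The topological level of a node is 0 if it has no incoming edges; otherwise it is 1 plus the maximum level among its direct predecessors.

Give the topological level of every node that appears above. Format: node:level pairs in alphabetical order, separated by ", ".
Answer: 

Answer: A:1, B:0, C:2, D:0, E:3, F:2

Derivation:
Op 1: add_edge(B, C). Edges now: 1
Op 2: add_edge(C, E). Edges now: 2
Op 3: add_edge(D, F). Edges now: 3
Op 4: add_edge(A, F). Edges now: 4
Op 5: add_edge(B, A). Edges now: 5
Op 6: add_edge(A, C). Edges now: 6
Compute levels (Kahn BFS):
  sources (in-degree 0): B, D
  process B: level=0
    B->A: in-degree(A)=0, level(A)=1, enqueue
    B->C: in-degree(C)=1, level(C)>=1
  process D: level=0
    D->F: in-degree(F)=1, level(F)>=1
  process A: level=1
    A->C: in-degree(C)=0, level(C)=2, enqueue
    A->F: in-degree(F)=0, level(F)=2, enqueue
  process C: level=2
    C->E: in-degree(E)=0, level(E)=3, enqueue
  process F: level=2
  process E: level=3
All levels: A:1, B:0, C:2, D:0, E:3, F:2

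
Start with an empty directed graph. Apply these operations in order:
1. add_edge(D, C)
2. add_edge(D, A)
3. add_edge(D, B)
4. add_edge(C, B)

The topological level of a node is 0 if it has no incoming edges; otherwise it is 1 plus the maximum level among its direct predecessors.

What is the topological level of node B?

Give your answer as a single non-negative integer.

Answer: 2

Derivation:
Op 1: add_edge(D, C). Edges now: 1
Op 2: add_edge(D, A). Edges now: 2
Op 3: add_edge(D, B). Edges now: 3
Op 4: add_edge(C, B). Edges now: 4
Compute levels (Kahn BFS):
  sources (in-degree 0): D
  process D: level=0
    D->A: in-degree(A)=0, level(A)=1, enqueue
    D->B: in-degree(B)=1, level(B)>=1
    D->C: in-degree(C)=0, level(C)=1, enqueue
  process A: level=1
  process C: level=1
    C->B: in-degree(B)=0, level(B)=2, enqueue
  process B: level=2
All levels: A:1, B:2, C:1, D:0
level(B) = 2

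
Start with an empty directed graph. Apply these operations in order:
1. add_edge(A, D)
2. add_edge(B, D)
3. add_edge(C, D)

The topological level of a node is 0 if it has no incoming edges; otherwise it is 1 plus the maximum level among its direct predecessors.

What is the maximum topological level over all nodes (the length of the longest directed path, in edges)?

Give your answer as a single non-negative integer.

Op 1: add_edge(A, D). Edges now: 1
Op 2: add_edge(B, D). Edges now: 2
Op 3: add_edge(C, D). Edges now: 3
Compute levels (Kahn BFS):
  sources (in-degree 0): A, B, C
  process A: level=0
    A->D: in-degree(D)=2, level(D)>=1
  process B: level=0
    B->D: in-degree(D)=1, level(D)>=1
  process C: level=0
    C->D: in-degree(D)=0, level(D)=1, enqueue
  process D: level=1
All levels: A:0, B:0, C:0, D:1
max level = 1

Answer: 1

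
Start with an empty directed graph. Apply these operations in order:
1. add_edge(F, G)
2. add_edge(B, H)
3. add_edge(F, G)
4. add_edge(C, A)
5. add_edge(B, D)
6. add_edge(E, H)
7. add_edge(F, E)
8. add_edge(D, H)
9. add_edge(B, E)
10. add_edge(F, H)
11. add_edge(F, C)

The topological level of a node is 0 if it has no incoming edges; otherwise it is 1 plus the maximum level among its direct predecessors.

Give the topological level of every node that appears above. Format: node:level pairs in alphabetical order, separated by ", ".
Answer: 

Op 1: add_edge(F, G). Edges now: 1
Op 2: add_edge(B, H). Edges now: 2
Op 3: add_edge(F, G) (duplicate, no change). Edges now: 2
Op 4: add_edge(C, A). Edges now: 3
Op 5: add_edge(B, D). Edges now: 4
Op 6: add_edge(E, H). Edges now: 5
Op 7: add_edge(F, E). Edges now: 6
Op 8: add_edge(D, H). Edges now: 7
Op 9: add_edge(B, E). Edges now: 8
Op 10: add_edge(F, H). Edges now: 9
Op 11: add_edge(F, C). Edges now: 10
Compute levels (Kahn BFS):
  sources (in-degree 0): B, F
  process B: level=0
    B->D: in-degree(D)=0, level(D)=1, enqueue
    B->E: in-degree(E)=1, level(E)>=1
    B->H: in-degree(H)=3, level(H)>=1
  process F: level=0
    F->C: in-degree(C)=0, level(C)=1, enqueue
    F->E: in-degree(E)=0, level(E)=1, enqueue
    F->G: in-degree(G)=0, level(G)=1, enqueue
    F->H: in-degree(H)=2, level(H)>=1
  process D: level=1
    D->H: in-degree(H)=1, level(H)>=2
  process C: level=1
    C->A: in-degree(A)=0, level(A)=2, enqueue
  process E: level=1
    E->H: in-degree(H)=0, level(H)=2, enqueue
  process G: level=1
  process A: level=2
  process H: level=2
All levels: A:2, B:0, C:1, D:1, E:1, F:0, G:1, H:2

Answer: A:2, B:0, C:1, D:1, E:1, F:0, G:1, H:2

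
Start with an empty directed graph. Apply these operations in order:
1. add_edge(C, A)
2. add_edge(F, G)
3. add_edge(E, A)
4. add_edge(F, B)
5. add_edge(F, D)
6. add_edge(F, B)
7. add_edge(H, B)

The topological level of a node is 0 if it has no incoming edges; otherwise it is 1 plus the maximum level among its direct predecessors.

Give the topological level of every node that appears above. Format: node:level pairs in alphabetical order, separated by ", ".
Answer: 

Answer: A:1, B:1, C:0, D:1, E:0, F:0, G:1, H:0

Derivation:
Op 1: add_edge(C, A). Edges now: 1
Op 2: add_edge(F, G). Edges now: 2
Op 3: add_edge(E, A). Edges now: 3
Op 4: add_edge(F, B). Edges now: 4
Op 5: add_edge(F, D). Edges now: 5
Op 6: add_edge(F, B) (duplicate, no change). Edges now: 5
Op 7: add_edge(H, B). Edges now: 6
Compute levels (Kahn BFS):
  sources (in-degree 0): C, E, F, H
  process C: level=0
    C->A: in-degree(A)=1, level(A)>=1
  process E: level=0
    E->A: in-degree(A)=0, level(A)=1, enqueue
  process F: level=0
    F->B: in-degree(B)=1, level(B)>=1
    F->D: in-degree(D)=0, level(D)=1, enqueue
    F->G: in-degree(G)=0, level(G)=1, enqueue
  process H: level=0
    H->B: in-degree(B)=0, level(B)=1, enqueue
  process A: level=1
  process D: level=1
  process G: level=1
  process B: level=1
All levels: A:1, B:1, C:0, D:1, E:0, F:0, G:1, H:0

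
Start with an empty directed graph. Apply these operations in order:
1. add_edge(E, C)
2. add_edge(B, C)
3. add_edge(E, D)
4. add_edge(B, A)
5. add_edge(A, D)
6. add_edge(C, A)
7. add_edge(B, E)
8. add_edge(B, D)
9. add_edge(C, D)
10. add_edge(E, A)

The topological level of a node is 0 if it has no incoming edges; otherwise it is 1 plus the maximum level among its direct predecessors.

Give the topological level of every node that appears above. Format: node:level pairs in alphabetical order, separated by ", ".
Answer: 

Answer: A:3, B:0, C:2, D:4, E:1

Derivation:
Op 1: add_edge(E, C). Edges now: 1
Op 2: add_edge(B, C). Edges now: 2
Op 3: add_edge(E, D). Edges now: 3
Op 4: add_edge(B, A). Edges now: 4
Op 5: add_edge(A, D). Edges now: 5
Op 6: add_edge(C, A). Edges now: 6
Op 7: add_edge(B, E). Edges now: 7
Op 8: add_edge(B, D). Edges now: 8
Op 9: add_edge(C, D). Edges now: 9
Op 10: add_edge(E, A). Edges now: 10
Compute levels (Kahn BFS):
  sources (in-degree 0): B
  process B: level=0
    B->A: in-degree(A)=2, level(A)>=1
    B->C: in-degree(C)=1, level(C)>=1
    B->D: in-degree(D)=3, level(D)>=1
    B->E: in-degree(E)=0, level(E)=1, enqueue
  process E: level=1
    E->A: in-degree(A)=1, level(A)>=2
    E->C: in-degree(C)=0, level(C)=2, enqueue
    E->D: in-degree(D)=2, level(D)>=2
  process C: level=2
    C->A: in-degree(A)=0, level(A)=3, enqueue
    C->D: in-degree(D)=1, level(D)>=3
  process A: level=3
    A->D: in-degree(D)=0, level(D)=4, enqueue
  process D: level=4
All levels: A:3, B:0, C:2, D:4, E:1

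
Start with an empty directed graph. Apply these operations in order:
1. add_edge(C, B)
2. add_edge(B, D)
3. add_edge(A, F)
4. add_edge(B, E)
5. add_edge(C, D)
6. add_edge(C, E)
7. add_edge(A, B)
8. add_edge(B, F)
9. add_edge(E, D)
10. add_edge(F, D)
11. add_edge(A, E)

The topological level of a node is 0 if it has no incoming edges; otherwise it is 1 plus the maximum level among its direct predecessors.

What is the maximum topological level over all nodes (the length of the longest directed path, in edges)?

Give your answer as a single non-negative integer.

Answer: 3

Derivation:
Op 1: add_edge(C, B). Edges now: 1
Op 2: add_edge(B, D). Edges now: 2
Op 3: add_edge(A, F). Edges now: 3
Op 4: add_edge(B, E). Edges now: 4
Op 5: add_edge(C, D). Edges now: 5
Op 6: add_edge(C, E). Edges now: 6
Op 7: add_edge(A, B). Edges now: 7
Op 8: add_edge(B, F). Edges now: 8
Op 9: add_edge(E, D). Edges now: 9
Op 10: add_edge(F, D). Edges now: 10
Op 11: add_edge(A, E). Edges now: 11
Compute levels (Kahn BFS):
  sources (in-degree 0): A, C
  process A: level=0
    A->B: in-degree(B)=1, level(B)>=1
    A->E: in-degree(E)=2, level(E)>=1
    A->F: in-degree(F)=1, level(F)>=1
  process C: level=0
    C->B: in-degree(B)=0, level(B)=1, enqueue
    C->D: in-degree(D)=3, level(D)>=1
    C->E: in-degree(E)=1, level(E)>=1
  process B: level=1
    B->D: in-degree(D)=2, level(D)>=2
    B->E: in-degree(E)=0, level(E)=2, enqueue
    B->F: in-degree(F)=0, level(F)=2, enqueue
  process E: level=2
    E->D: in-degree(D)=1, level(D)>=3
  process F: level=2
    F->D: in-degree(D)=0, level(D)=3, enqueue
  process D: level=3
All levels: A:0, B:1, C:0, D:3, E:2, F:2
max level = 3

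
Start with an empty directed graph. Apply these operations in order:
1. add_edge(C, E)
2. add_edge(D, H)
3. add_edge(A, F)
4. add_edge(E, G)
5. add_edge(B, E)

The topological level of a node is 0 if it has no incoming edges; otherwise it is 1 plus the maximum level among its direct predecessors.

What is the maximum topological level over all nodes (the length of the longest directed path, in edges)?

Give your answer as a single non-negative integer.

Answer: 2

Derivation:
Op 1: add_edge(C, E). Edges now: 1
Op 2: add_edge(D, H). Edges now: 2
Op 3: add_edge(A, F). Edges now: 3
Op 4: add_edge(E, G). Edges now: 4
Op 5: add_edge(B, E). Edges now: 5
Compute levels (Kahn BFS):
  sources (in-degree 0): A, B, C, D
  process A: level=0
    A->F: in-degree(F)=0, level(F)=1, enqueue
  process B: level=0
    B->E: in-degree(E)=1, level(E)>=1
  process C: level=0
    C->E: in-degree(E)=0, level(E)=1, enqueue
  process D: level=0
    D->H: in-degree(H)=0, level(H)=1, enqueue
  process F: level=1
  process E: level=1
    E->G: in-degree(G)=0, level(G)=2, enqueue
  process H: level=1
  process G: level=2
All levels: A:0, B:0, C:0, D:0, E:1, F:1, G:2, H:1
max level = 2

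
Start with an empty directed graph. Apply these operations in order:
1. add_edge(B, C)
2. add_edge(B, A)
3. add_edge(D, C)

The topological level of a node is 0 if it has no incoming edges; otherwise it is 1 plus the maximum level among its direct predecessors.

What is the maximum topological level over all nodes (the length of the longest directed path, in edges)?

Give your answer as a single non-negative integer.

Answer: 1

Derivation:
Op 1: add_edge(B, C). Edges now: 1
Op 2: add_edge(B, A). Edges now: 2
Op 3: add_edge(D, C). Edges now: 3
Compute levels (Kahn BFS):
  sources (in-degree 0): B, D
  process B: level=0
    B->A: in-degree(A)=0, level(A)=1, enqueue
    B->C: in-degree(C)=1, level(C)>=1
  process D: level=0
    D->C: in-degree(C)=0, level(C)=1, enqueue
  process A: level=1
  process C: level=1
All levels: A:1, B:0, C:1, D:0
max level = 1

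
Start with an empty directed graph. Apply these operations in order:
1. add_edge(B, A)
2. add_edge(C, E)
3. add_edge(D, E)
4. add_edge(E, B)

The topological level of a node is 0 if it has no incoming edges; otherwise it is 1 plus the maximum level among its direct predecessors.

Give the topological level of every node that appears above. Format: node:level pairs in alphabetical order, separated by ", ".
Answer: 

Answer: A:3, B:2, C:0, D:0, E:1

Derivation:
Op 1: add_edge(B, A). Edges now: 1
Op 2: add_edge(C, E). Edges now: 2
Op 3: add_edge(D, E). Edges now: 3
Op 4: add_edge(E, B). Edges now: 4
Compute levels (Kahn BFS):
  sources (in-degree 0): C, D
  process C: level=0
    C->E: in-degree(E)=1, level(E)>=1
  process D: level=0
    D->E: in-degree(E)=0, level(E)=1, enqueue
  process E: level=1
    E->B: in-degree(B)=0, level(B)=2, enqueue
  process B: level=2
    B->A: in-degree(A)=0, level(A)=3, enqueue
  process A: level=3
All levels: A:3, B:2, C:0, D:0, E:1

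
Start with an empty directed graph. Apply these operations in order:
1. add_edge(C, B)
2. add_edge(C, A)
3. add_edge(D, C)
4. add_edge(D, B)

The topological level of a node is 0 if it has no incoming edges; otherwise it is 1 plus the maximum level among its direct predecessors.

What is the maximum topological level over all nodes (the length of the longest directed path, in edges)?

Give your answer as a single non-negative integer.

Op 1: add_edge(C, B). Edges now: 1
Op 2: add_edge(C, A). Edges now: 2
Op 3: add_edge(D, C). Edges now: 3
Op 4: add_edge(D, B). Edges now: 4
Compute levels (Kahn BFS):
  sources (in-degree 0): D
  process D: level=0
    D->B: in-degree(B)=1, level(B)>=1
    D->C: in-degree(C)=0, level(C)=1, enqueue
  process C: level=1
    C->A: in-degree(A)=0, level(A)=2, enqueue
    C->B: in-degree(B)=0, level(B)=2, enqueue
  process A: level=2
  process B: level=2
All levels: A:2, B:2, C:1, D:0
max level = 2

Answer: 2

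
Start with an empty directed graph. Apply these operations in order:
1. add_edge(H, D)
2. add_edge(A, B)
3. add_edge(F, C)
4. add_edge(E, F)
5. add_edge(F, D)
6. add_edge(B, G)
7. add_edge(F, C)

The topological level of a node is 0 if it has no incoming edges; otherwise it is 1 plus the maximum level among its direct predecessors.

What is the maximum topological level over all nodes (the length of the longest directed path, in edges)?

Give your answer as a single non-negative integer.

Answer: 2

Derivation:
Op 1: add_edge(H, D). Edges now: 1
Op 2: add_edge(A, B). Edges now: 2
Op 3: add_edge(F, C). Edges now: 3
Op 4: add_edge(E, F). Edges now: 4
Op 5: add_edge(F, D). Edges now: 5
Op 6: add_edge(B, G). Edges now: 6
Op 7: add_edge(F, C) (duplicate, no change). Edges now: 6
Compute levels (Kahn BFS):
  sources (in-degree 0): A, E, H
  process A: level=0
    A->B: in-degree(B)=0, level(B)=1, enqueue
  process E: level=0
    E->F: in-degree(F)=0, level(F)=1, enqueue
  process H: level=0
    H->D: in-degree(D)=1, level(D)>=1
  process B: level=1
    B->G: in-degree(G)=0, level(G)=2, enqueue
  process F: level=1
    F->C: in-degree(C)=0, level(C)=2, enqueue
    F->D: in-degree(D)=0, level(D)=2, enqueue
  process G: level=2
  process C: level=2
  process D: level=2
All levels: A:0, B:1, C:2, D:2, E:0, F:1, G:2, H:0
max level = 2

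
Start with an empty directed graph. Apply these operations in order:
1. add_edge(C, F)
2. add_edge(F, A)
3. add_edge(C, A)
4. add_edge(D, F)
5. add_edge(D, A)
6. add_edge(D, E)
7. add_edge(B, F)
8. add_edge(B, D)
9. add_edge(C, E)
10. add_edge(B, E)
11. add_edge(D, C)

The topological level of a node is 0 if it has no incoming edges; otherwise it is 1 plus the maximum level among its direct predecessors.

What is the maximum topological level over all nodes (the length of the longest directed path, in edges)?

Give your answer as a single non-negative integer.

Op 1: add_edge(C, F). Edges now: 1
Op 2: add_edge(F, A). Edges now: 2
Op 3: add_edge(C, A). Edges now: 3
Op 4: add_edge(D, F). Edges now: 4
Op 5: add_edge(D, A). Edges now: 5
Op 6: add_edge(D, E). Edges now: 6
Op 7: add_edge(B, F). Edges now: 7
Op 8: add_edge(B, D). Edges now: 8
Op 9: add_edge(C, E). Edges now: 9
Op 10: add_edge(B, E). Edges now: 10
Op 11: add_edge(D, C). Edges now: 11
Compute levels (Kahn BFS):
  sources (in-degree 0): B
  process B: level=0
    B->D: in-degree(D)=0, level(D)=1, enqueue
    B->E: in-degree(E)=2, level(E)>=1
    B->F: in-degree(F)=2, level(F)>=1
  process D: level=1
    D->A: in-degree(A)=2, level(A)>=2
    D->C: in-degree(C)=0, level(C)=2, enqueue
    D->E: in-degree(E)=1, level(E)>=2
    D->F: in-degree(F)=1, level(F)>=2
  process C: level=2
    C->A: in-degree(A)=1, level(A)>=3
    C->E: in-degree(E)=0, level(E)=3, enqueue
    C->F: in-degree(F)=0, level(F)=3, enqueue
  process E: level=3
  process F: level=3
    F->A: in-degree(A)=0, level(A)=4, enqueue
  process A: level=4
All levels: A:4, B:0, C:2, D:1, E:3, F:3
max level = 4

Answer: 4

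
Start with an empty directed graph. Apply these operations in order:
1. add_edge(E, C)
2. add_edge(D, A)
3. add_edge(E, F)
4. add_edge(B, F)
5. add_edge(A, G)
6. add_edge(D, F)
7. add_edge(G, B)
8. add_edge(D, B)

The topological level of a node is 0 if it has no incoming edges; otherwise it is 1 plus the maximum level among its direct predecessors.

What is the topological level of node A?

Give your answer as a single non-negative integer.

Op 1: add_edge(E, C). Edges now: 1
Op 2: add_edge(D, A). Edges now: 2
Op 3: add_edge(E, F). Edges now: 3
Op 4: add_edge(B, F). Edges now: 4
Op 5: add_edge(A, G). Edges now: 5
Op 6: add_edge(D, F). Edges now: 6
Op 7: add_edge(G, B). Edges now: 7
Op 8: add_edge(D, B). Edges now: 8
Compute levels (Kahn BFS):
  sources (in-degree 0): D, E
  process D: level=0
    D->A: in-degree(A)=0, level(A)=1, enqueue
    D->B: in-degree(B)=1, level(B)>=1
    D->F: in-degree(F)=2, level(F)>=1
  process E: level=0
    E->C: in-degree(C)=0, level(C)=1, enqueue
    E->F: in-degree(F)=1, level(F)>=1
  process A: level=1
    A->G: in-degree(G)=0, level(G)=2, enqueue
  process C: level=1
  process G: level=2
    G->B: in-degree(B)=0, level(B)=3, enqueue
  process B: level=3
    B->F: in-degree(F)=0, level(F)=4, enqueue
  process F: level=4
All levels: A:1, B:3, C:1, D:0, E:0, F:4, G:2
level(A) = 1

Answer: 1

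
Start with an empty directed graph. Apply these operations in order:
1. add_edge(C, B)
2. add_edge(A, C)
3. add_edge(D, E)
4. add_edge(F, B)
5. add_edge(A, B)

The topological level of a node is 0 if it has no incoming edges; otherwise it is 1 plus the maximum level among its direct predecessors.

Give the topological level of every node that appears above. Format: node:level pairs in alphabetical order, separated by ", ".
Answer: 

Answer: A:0, B:2, C:1, D:0, E:1, F:0

Derivation:
Op 1: add_edge(C, B). Edges now: 1
Op 2: add_edge(A, C). Edges now: 2
Op 3: add_edge(D, E). Edges now: 3
Op 4: add_edge(F, B). Edges now: 4
Op 5: add_edge(A, B). Edges now: 5
Compute levels (Kahn BFS):
  sources (in-degree 0): A, D, F
  process A: level=0
    A->B: in-degree(B)=2, level(B)>=1
    A->C: in-degree(C)=0, level(C)=1, enqueue
  process D: level=0
    D->E: in-degree(E)=0, level(E)=1, enqueue
  process F: level=0
    F->B: in-degree(B)=1, level(B)>=1
  process C: level=1
    C->B: in-degree(B)=0, level(B)=2, enqueue
  process E: level=1
  process B: level=2
All levels: A:0, B:2, C:1, D:0, E:1, F:0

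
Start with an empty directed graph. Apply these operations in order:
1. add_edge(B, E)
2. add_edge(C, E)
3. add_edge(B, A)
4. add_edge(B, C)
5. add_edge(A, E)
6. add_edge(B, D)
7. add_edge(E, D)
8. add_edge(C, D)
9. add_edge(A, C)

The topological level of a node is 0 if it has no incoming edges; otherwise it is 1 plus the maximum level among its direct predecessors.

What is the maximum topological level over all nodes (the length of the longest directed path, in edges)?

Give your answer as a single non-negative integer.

Op 1: add_edge(B, E). Edges now: 1
Op 2: add_edge(C, E). Edges now: 2
Op 3: add_edge(B, A). Edges now: 3
Op 4: add_edge(B, C). Edges now: 4
Op 5: add_edge(A, E). Edges now: 5
Op 6: add_edge(B, D). Edges now: 6
Op 7: add_edge(E, D). Edges now: 7
Op 8: add_edge(C, D). Edges now: 8
Op 9: add_edge(A, C). Edges now: 9
Compute levels (Kahn BFS):
  sources (in-degree 0): B
  process B: level=0
    B->A: in-degree(A)=0, level(A)=1, enqueue
    B->C: in-degree(C)=1, level(C)>=1
    B->D: in-degree(D)=2, level(D)>=1
    B->E: in-degree(E)=2, level(E)>=1
  process A: level=1
    A->C: in-degree(C)=0, level(C)=2, enqueue
    A->E: in-degree(E)=1, level(E)>=2
  process C: level=2
    C->D: in-degree(D)=1, level(D)>=3
    C->E: in-degree(E)=0, level(E)=3, enqueue
  process E: level=3
    E->D: in-degree(D)=0, level(D)=4, enqueue
  process D: level=4
All levels: A:1, B:0, C:2, D:4, E:3
max level = 4

Answer: 4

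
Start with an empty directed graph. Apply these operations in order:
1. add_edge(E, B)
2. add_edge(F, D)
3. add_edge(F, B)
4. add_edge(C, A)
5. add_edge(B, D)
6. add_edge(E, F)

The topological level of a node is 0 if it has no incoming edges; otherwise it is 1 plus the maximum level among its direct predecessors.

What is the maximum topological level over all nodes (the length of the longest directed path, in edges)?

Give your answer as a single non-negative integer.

Answer: 3

Derivation:
Op 1: add_edge(E, B). Edges now: 1
Op 2: add_edge(F, D). Edges now: 2
Op 3: add_edge(F, B). Edges now: 3
Op 4: add_edge(C, A). Edges now: 4
Op 5: add_edge(B, D). Edges now: 5
Op 6: add_edge(E, F). Edges now: 6
Compute levels (Kahn BFS):
  sources (in-degree 0): C, E
  process C: level=0
    C->A: in-degree(A)=0, level(A)=1, enqueue
  process E: level=0
    E->B: in-degree(B)=1, level(B)>=1
    E->F: in-degree(F)=0, level(F)=1, enqueue
  process A: level=1
  process F: level=1
    F->B: in-degree(B)=0, level(B)=2, enqueue
    F->D: in-degree(D)=1, level(D)>=2
  process B: level=2
    B->D: in-degree(D)=0, level(D)=3, enqueue
  process D: level=3
All levels: A:1, B:2, C:0, D:3, E:0, F:1
max level = 3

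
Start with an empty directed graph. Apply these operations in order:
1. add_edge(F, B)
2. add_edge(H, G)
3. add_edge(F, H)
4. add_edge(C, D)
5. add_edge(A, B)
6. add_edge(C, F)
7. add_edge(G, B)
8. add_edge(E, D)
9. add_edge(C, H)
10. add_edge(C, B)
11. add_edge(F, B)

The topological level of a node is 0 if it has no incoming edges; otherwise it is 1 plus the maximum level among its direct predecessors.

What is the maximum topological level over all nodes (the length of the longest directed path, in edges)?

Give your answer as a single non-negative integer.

Answer: 4

Derivation:
Op 1: add_edge(F, B). Edges now: 1
Op 2: add_edge(H, G). Edges now: 2
Op 3: add_edge(F, H). Edges now: 3
Op 4: add_edge(C, D). Edges now: 4
Op 5: add_edge(A, B). Edges now: 5
Op 6: add_edge(C, F). Edges now: 6
Op 7: add_edge(G, B). Edges now: 7
Op 8: add_edge(E, D). Edges now: 8
Op 9: add_edge(C, H). Edges now: 9
Op 10: add_edge(C, B). Edges now: 10
Op 11: add_edge(F, B) (duplicate, no change). Edges now: 10
Compute levels (Kahn BFS):
  sources (in-degree 0): A, C, E
  process A: level=0
    A->B: in-degree(B)=3, level(B)>=1
  process C: level=0
    C->B: in-degree(B)=2, level(B)>=1
    C->D: in-degree(D)=1, level(D)>=1
    C->F: in-degree(F)=0, level(F)=1, enqueue
    C->H: in-degree(H)=1, level(H)>=1
  process E: level=0
    E->D: in-degree(D)=0, level(D)=1, enqueue
  process F: level=1
    F->B: in-degree(B)=1, level(B)>=2
    F->H: in-degree(H)=0, level(H)=2, enqueue
  process D: level=1
  process H: level=2
    H->G: in-degree(G)=0, level(G)=3, enqueue
  process G: level=3
    G->B: in-degree(B)=0, level(B)=4, enqueue
  process B: level=4
All levels: A:0, B:4, C:0, D:1, E:0, F:1, G:3, H:2
max level = 4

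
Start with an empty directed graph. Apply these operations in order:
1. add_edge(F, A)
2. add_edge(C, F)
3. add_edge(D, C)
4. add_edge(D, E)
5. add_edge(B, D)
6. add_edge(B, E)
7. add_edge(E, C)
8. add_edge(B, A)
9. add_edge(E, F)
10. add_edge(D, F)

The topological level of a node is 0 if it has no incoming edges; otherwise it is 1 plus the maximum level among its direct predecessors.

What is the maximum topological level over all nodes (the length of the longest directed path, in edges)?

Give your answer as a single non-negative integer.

Op 1: add_edge(F, A). Edges now: 1
Op 2: add_edge(C, F). Edges now: 2
Op 3: add_edge(D, C). Edges now: 3
Op 4: add_edge(D, E). Edges now: 4
Op 5: add_edge(B, D). Edges now: 5
Op 6: add_edge(B, E). Edges now: 6
Op 7: add_edge(E, C). Edges now: 7
Op 8: add_edge(B, A). Edges now: 8
Op 9: add_edge(E, F). Edges now: 9
Op 10: add_edge(D, F). Edges now: 10
Compute levels (Kahn BFS):
  sources (in-degree 0): B
  process B: level=0
    B->A: in-degree(A)=1, level(A)>=1
    B->D: in-degree(D)=0, level(D)=1, enqueue
    B->E: in-degree(E)=1, level(E)>=1
  process D: level=1
    D->C: in-degree(C)=1, level(C)>=2
    D->E: in-degree(E)=0, level(E)=2, enqueue
    D->F: in-degree(F)=2, level(F)>=2
  process E: level=2
    E->C: in-degree(C)=0, level(C)=3, enqueue
    E->F: in-degree(F)=1, level(F)>=3
  process C: level=3
    C->F: in-degree(F)=0, level(F)=4, enqueue
  process F: level=4
    F->A: in-degree(A)=0, level(A)=5, enqueue
  process A: level=5
All levels: A:5, B:0, C:3, D:1, E:2, F:4
max level = 5

Answer: 5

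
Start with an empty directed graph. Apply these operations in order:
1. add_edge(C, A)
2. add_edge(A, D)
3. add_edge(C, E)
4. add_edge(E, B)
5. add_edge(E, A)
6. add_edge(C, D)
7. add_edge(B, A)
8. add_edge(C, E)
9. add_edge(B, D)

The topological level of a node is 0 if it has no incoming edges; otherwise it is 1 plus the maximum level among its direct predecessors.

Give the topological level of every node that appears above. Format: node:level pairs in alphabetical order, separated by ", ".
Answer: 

Op 1: add_edge(C, A). Edges now: 1
Op 2: add_edge(A, D). Edges now: 2
Op 3: add_edge(C, E). Edges now: 3
Op 4: add_edge(E, B). Edges now: 4
Op 5: add_edge(E, A). Edges now: 5
Op 6: add_edge(C, D). Edges now: 6
Op 7: add_edge(B, A). Edges now: 7
Op 8: add_edge(C, E) (duplicate, no change). Edges now: 7
Op 9: add_edge(B, D). Edges now: 8
Compute levels (Kahn BFS):
  sources (in-degree 0): C
  process C: level=0
    C->A: in-degree(A)=2, level(A)>=1
    C->D: in-degree(D)=2, level(D)>=1
    C->E: in-degree(E)=0, level(E)=1, enqueue
  process E: level=1
    E->A: in-degree(A)=1, level(A)>=2
    E->B: in-degree(B)=0, level(B)=2, enqueue
  process B: level=2
    B->A: in-degree(A)=0, level(A)=3, enqueue
    B->D: in-degree(D)=1, level(D)>=3
  process A: level=3
    A->D: in-degree(D)=0, level(D)=4, enqueue
  process D: level=4
All levels: A:3, B:2, C:0, D:4, E:1

Answer: A:3, B:2, C:0, D:4, E:1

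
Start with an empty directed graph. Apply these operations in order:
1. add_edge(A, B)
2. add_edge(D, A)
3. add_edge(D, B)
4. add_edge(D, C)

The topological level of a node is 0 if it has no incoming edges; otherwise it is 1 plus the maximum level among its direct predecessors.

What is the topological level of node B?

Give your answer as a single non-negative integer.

Answer: 2

Derivation:
Op 1: add_edge(A, B). Edges now: 1
Op 2: add_edge(D, A). Edges now: 2
Op 3: add_edge(D, B). Edges now: 3
Op 4: add_edge(D, C). Edges now: 4
Compute levels (Kahn BFS):
  sources (in-degree 0): D
  process D: level=0
    D->A: in-degree(A)=0, level(A)=1, enqueue
    D->B: in-degree(B)=1, level(B)>=1
    D->C: in-degree(C)=0, level(C)=1, enqueue
  process A: level=1
    A->B: in-degree(B)=0, level(B)=2, enqueue
  process C: level=1
  process B: level=2
All levels: A:1, B:2, C:1, D:0
level(B) = 2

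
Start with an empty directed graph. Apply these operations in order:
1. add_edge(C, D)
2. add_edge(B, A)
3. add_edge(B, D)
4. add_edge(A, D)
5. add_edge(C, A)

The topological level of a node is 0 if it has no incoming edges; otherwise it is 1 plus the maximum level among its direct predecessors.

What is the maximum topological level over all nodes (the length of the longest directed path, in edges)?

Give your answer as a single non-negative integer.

Op 1: add_edge(C, D). Edges now: 1
Op 2: add_edge(B, A). Edges now: 2
Op 3: add_edge(B, D). Edges now: 3
Op 4: add_edge(A, D). Edges now: 4
Op 5: add_edge(C, A). Edges now: 5
Compute levels (Kahn BFS):
  sources (in-degree 0): B, C
  process B: level=0
    B->A: in-degree(A)=1, level(A)>=1
    B->D: in-degree(D)=2, level(D)>=1
  process C: level=0
    C->A: in-degree(A)=0, level(A)=1, enqueue
    C->D: in-degree(D)=1, level(D)>=1
  process A: level=1
    A->D: in-degree(D)=0, level(D)=2, enqueue
  process D: level=2
All levels: A:1, B:0, C:0, D:2
max level = 2

Answer: 2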